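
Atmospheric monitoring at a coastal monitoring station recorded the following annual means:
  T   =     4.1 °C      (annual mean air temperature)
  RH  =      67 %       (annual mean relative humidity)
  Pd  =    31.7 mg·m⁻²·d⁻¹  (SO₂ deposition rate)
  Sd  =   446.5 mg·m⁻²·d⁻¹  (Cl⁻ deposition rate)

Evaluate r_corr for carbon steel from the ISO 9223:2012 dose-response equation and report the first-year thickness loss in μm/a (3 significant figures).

carbon steel: T≤10 °C ⇒ hinge +0.150·(4.1−10) = -0.8850
  sulphur-dioxide contribution → 16.83 μm/a
  chloride contribution → 48.19 μm/a
  ⇒ r_corr(carbon steel) = 65.02 μm/a

r_corr = 65.0 μm/a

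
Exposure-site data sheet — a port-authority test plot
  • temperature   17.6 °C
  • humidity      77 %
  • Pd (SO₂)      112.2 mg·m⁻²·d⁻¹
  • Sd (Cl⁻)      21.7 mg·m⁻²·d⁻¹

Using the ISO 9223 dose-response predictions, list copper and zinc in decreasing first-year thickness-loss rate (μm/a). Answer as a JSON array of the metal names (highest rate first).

["zinc", "copper"]

copper: temperature factor f = -0.080·(7.6) = -0.6080
  SO₂ term: 0.0053·112.2^0.26·exp(0.059·77-0.6080) = 0.9252
  Sd branch = 0.01025·Sd^0.27·e^(0.036·RH+0.049·T) = 0.8912 μm/a
  sum: 0.9252 + 0.8912 → r_corr = 1.816 μm/a
zinc: T>10 °C ⇒ hinge -0.071·(17.6−10) = -0.5396
  SO₂ term: 0.0129·112.2^0.44·exp(0.046·77-0.5396) = 2.073
  Cl⁻ term: 0.0175·21.7^0.57·exp(0.008·77+0.085·17.6) = 0.8357
  r_corr = 2.073 + 0.8357 = 2.908 μm/a
Ordering by μm/a: zinc (2.91) > copper (1.82)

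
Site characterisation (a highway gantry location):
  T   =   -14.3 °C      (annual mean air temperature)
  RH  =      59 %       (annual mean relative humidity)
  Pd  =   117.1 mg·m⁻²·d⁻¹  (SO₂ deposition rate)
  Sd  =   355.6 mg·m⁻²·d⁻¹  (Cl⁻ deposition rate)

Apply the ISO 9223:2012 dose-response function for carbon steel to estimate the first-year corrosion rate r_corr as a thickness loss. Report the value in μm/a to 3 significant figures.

carbon steel: T≤10 °C ⇒ hinge +0.150·(-14.3−10) = -3.6450
  Pd branch = 1.77·Pd^0.52·e^(0.02·RH+f) = 1.791 μm/a
  Sd branch = 0.102·Sd^0.62·e^(0.033·RH+0.04·T) = 15.39 μm/a
  sum: 1.791 + 15.39 → r_corr = 17.18 μm/a

r_corr = 17.2 μm/a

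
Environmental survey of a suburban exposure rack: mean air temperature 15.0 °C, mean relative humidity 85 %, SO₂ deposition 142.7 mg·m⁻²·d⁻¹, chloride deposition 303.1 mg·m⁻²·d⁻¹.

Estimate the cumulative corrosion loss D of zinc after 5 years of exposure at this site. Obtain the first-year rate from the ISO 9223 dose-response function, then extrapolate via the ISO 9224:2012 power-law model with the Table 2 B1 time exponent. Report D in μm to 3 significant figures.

D(5) = 26.7 μm

zinc: T>10 °C ⇒ hinge -0.071·(15.0−10) = -0.3550
  SO₂ term: 0.0129·142.7^0.44·exp(0.046·85-0.3550) = 4.004
  Cl⁻ term: 0.0175·303.1^0.57·exp(0.008·85+0.085·15.0) = 3.211
  sum: 4.004 + 3.211 → r_corr = 7.214 μm/a
ISO 9224: D(t) = r_corr · t^b with b = 0.813 (zinc, B1)
  D(5) = 7.214 × 5^0.813 = 7.214 × 3.701 = 26.7 μm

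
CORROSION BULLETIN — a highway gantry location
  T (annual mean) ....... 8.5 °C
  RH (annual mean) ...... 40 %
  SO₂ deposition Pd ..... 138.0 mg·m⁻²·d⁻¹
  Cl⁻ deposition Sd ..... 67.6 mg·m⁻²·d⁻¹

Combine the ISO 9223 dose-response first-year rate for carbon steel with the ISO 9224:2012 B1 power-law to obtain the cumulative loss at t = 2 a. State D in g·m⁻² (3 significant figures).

carbon steel: T≤10 °C ⇒ hinge +0.150·(8.5−10) = -0.2250
  SO₂ term: 1.77·138.0^0.52·exp(0.02·40-0.2250) = 40.78
  Cl⁻ term: 0.102·67.6^0.62·exp(0.033·40+0.04·8.5) = 7.313
  r_corr = 40.78 + 7.313 = 48.09 μm/a
ISO 9224: D(t) = r_corr · t^b with b = 0.523 (carbon steel, B1)
  D(2) = 48.09 × 2^0.523 = 48.09 × 1.437 = 69.1 μm
  Mass loss = 69.1 μm × 7.85 g/cm³ = 542.5 g·m⁻²

D(2) = 542 g·m⁻²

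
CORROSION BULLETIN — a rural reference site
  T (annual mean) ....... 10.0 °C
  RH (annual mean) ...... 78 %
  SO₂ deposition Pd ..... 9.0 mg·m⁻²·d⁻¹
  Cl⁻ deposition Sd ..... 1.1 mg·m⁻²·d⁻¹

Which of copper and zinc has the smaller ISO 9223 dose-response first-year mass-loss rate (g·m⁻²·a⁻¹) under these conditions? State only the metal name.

copper: f(T) = +0.126·(T−10) [T≤10 °C] = +0.0000
  Pd branch = 0.0053·Pd^0.26·e^(0.059·RH+f) = 0.9354 μm/a
  Cl⁻ term: 0.01025·1.1^0.27·exp(0.036·78+0.049·10.0) = 0.2846
  r_corr = 0.9354 + 0.2846 = 1.22 μm/a
  mass loss = 1.22 μm/a × 8.96 g/cm³ = 10.93 g·m⁻²·a⁻¹
zinc: temperature factor f = +0.038·(0.0) = +0.0000
  Pd branch = 0.0129·Pd^0.44·e^(0.046·RH+f) = 1.227 μm/a
  Sd branch = 0.0175·Sd^0.57·e^(0.008·RH+0.085·T) = 0.08068 μm/a
  r_corr = 1.227 + 0.08068 = 1.307 μm/a
  mass loss = 1.307 μm/a × 7.14 g/cm³ = 9.334 g·m⁻²·a⁻¹
Ordering by g·m⁻²·a⁻¹: copper (10.9) > zinc (9.33)

zinc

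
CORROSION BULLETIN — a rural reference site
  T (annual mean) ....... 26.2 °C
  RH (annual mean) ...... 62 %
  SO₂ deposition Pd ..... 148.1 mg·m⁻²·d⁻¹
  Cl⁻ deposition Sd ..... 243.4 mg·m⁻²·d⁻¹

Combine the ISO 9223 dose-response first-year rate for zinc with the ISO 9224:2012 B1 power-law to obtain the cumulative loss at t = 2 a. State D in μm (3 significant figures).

zinc: temperature factor f = -0.071·(16.2) = -1.1502
  Pd branch = 0.0129·Pd^0.44·e^(0.046·RH+f) = 0.6378 μm/a
  Sd branch = 0.0175·Sd^0.57·e^(0.008·RH+0.085·T) = 6.107 μm/a
  sum: 0.6378 + 6.107 → r_corr = 6.745 μm/a
Power-law: D(2) = r_corr · 2^0.813
  D(2) = 6.745 × 2^0.813 = 6.745 × 1.757 = 11.85 μm

D(2) = 11.8 μm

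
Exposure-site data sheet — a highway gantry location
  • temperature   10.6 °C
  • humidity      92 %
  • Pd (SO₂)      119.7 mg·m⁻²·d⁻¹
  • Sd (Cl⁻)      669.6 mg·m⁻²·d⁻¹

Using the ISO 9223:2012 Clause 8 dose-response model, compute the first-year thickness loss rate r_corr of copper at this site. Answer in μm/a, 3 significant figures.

copper: temperature factor f = -0.080·(0.6) = -0.0480
  Pd branch = 0.0053·Pd^0.26·e^(0.059·RH+f) = 3.991 μm/a
  Sd branch = 0.01025·Sd^0.27·e^(0.036·RH+0.049·T) = 2.739 μm/a
  r_corr = 3.991 + 2.739 = 6.73 μm/a

r_corr = 6.73 μm/a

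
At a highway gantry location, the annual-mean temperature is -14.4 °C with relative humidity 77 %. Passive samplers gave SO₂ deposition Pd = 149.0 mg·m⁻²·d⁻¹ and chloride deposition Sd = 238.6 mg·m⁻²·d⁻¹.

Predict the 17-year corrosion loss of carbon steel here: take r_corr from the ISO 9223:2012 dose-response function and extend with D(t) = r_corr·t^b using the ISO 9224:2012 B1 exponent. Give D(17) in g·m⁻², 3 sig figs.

D(17) = 848 g·m⁻²

carbon steel: temperature factor f = +0.150·(-24.4) = -3.6600
  sulphur-dioxide contribution → 2.866 μm/a
  chloride contribution → 21.68 μm/a
  total first-year rate 24.55 μm/a
ISO 9224: D(t) = r_corr · t^b with b = 0.523 (carbon steel, B1)
  D(17) = 24.55 × 17^0.523 = 24.55 × 4.401 = 108 μm
  Mass loss = 108 μm × 7.85 g/cm³ = 848.1 g·m⁻²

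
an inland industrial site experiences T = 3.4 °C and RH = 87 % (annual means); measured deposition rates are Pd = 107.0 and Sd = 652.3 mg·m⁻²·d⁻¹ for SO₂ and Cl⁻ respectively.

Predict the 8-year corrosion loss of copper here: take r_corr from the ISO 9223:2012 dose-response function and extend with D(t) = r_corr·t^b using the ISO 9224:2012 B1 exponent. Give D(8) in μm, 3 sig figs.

copper: f(T) = +0.126·(T−10) [T≤10 °C] = -0.8316
  sulphur-dioxide contribution → 1.318 μm/a
  chloride contribution → 1.597 μm/a
  ⇒ r_corr(copper) = 2.915 μm/a
Power-law: D(8) = r_corr · 8^0.667
  D(8) = 2.915 × 8^0.667 = 2.915 × 4.003 = 11.67 μm

D(8) = 11.7 μm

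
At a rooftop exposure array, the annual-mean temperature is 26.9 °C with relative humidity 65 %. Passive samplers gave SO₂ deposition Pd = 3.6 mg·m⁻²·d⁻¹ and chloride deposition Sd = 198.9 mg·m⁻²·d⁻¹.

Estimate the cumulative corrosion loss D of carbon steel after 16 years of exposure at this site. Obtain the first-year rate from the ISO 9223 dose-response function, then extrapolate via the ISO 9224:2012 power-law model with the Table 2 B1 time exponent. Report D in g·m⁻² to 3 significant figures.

D(16) = 2.45e+03 g·m⁻²

carbon steel: temperature factor f = -0.054·(16.9) = -0.9126
  Pd branch = 1.77·Pd^0.52·e^(0.02·RH+f) = 5.076 μm/a
  Cl⁻ term: 0.102·198.9^0.62·exp(0.033·65+0.04·26.9) = 68.02
  r_corr = 5.076 + 68.02 = 73.09 μm/a
Long-term exponent b (ISO 9224 Table 2, B1) = 0.523
  D(16) = 73.09 × 16^0.523 = 73.09 × 4.263 = 311.6 μm
  Mass loss = 311.6 μm × 7.85 g/cm³ = 2446 g·m⁻²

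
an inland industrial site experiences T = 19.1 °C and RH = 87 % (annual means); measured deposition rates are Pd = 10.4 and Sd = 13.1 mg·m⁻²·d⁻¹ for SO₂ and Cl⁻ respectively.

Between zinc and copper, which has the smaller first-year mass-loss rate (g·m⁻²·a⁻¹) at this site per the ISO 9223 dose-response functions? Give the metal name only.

zinc: temperature factor f = -0.071·(9.1) = -0.6461
  sulphur-dioxide contribution → 1.036 μm/a
  chloride contribution → 0.7713 μm/a
  ⇒ r_corr(zinc) = 1.808 μm/a
  mass loss = 1.808 μm/a × 7.14 g/cm³ = 12.91 g·m⁻²·a⁻¹
copper: temperature factor f = -0.080·(9.1) = -0.7280
  sulphur-dioxide contribution → 0.7976 μm/a
  chloride contribution → 1.2 μm/a
  total first-year rate 1.997 μm/a
  mass loss = 1.997 μm/a × 8.96 g/cm³ = 17.9 g·m⁻²·a⁻¹
Ordering by g·m⁻²·a⁻¹: copper (17.9) > zinc (12.9)

zinc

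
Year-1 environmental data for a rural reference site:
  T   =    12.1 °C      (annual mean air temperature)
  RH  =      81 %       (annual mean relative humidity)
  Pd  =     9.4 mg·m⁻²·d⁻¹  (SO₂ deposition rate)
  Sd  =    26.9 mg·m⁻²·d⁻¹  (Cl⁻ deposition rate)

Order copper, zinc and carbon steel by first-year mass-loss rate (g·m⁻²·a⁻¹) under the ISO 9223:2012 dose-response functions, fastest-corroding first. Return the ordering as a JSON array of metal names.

["carbon steel", "copper", "zinc"]

copper: temperature factor f = -0.080·(2.1) = -0.1680
  sulphur-dioxide contribution → 0.9546 μm/a
  chloride contribution → 0.833 μm/a
  ⇒ r_corr(copper) = 1.788 μm/a
  mass loss = 1.788 μm/a × 8.96 g/cm³ = 16.02 g·m⁻²·a⁻¹
zinc: T>10 °C ⇒ hinge -0.071·(12.1−10) = -0.1491
  sulphur-dioxide contribution → 1.236 μm/a
  chloride contribution → 0.6111 μm/a
  ⇒ r_corr(zinc) = 1.848 μm/a
  mass loss = 1.848 μm/a × 7.14 g/cm³ = 13.19 g·m⁻²·a⁻¹
carbon steel: f(T) = -0.054·(T−10) [T>10 °C] = -0.1134
  sulphur-dioxide contribution → 25.6 μm/a
  chloride contribution → 18.46 μm/a
  total first-year rate 44.06 μm/a
  mass loss = 44.06 μm/a × 7.85 g/cm³ = 345.9 g·m⁻²·a⁻¹
Ordering by g·m⁻²·a⁻¹: carbon steel (346) > copper (16) > zinc (13.2)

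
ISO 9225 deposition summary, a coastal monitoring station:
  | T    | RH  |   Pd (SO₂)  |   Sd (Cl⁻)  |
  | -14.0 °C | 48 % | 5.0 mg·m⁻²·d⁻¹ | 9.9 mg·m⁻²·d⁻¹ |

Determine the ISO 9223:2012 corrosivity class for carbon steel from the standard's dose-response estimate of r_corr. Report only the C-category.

C2

carbon steel: temperature factor f = +0.150·(-24.0) = -3.6000
  sulphur-dioxide contribution → 0.2917 μm/a
  chloride contribution → 1.177 μm/a
  ⇒ r_corr(carbon steel) = 1.468 μm/a
Category bounds: 1.3…25 μm/a bracket r_corr ⇒ C2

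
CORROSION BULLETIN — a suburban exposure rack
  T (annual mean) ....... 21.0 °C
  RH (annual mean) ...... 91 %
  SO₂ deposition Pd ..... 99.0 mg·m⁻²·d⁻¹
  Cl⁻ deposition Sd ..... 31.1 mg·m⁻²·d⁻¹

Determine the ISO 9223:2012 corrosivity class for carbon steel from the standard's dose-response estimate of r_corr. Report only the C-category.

C5

carbon steel: f(T) = -0.054·(T−10) [T>10 °C] = -0.5940
  Pd branch = 1.77·Pd^0.52·e^(0.02·RH+f) = 65.79 μm/a
  Sd branch = 0.102·Sd^0.62·e^(0.033·RH+0.04·T) = 40.1 μm/a
  sum: 65.79 + 40.1 → r_corr = 105.9 μm/a
Category bounds: 80…200 μm/a bracket r_corr ⇒ C5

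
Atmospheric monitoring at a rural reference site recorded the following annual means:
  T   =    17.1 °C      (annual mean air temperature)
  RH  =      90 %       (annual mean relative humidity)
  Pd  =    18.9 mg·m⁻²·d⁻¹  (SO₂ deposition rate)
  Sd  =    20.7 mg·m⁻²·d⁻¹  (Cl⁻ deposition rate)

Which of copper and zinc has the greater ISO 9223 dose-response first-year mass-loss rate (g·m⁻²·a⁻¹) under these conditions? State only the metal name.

copper

copper: T>10 °C ⇒ hinge -0.080·(17.1−10) = -0.5680
  SO₂ term: 0.0053·18.9^0.26·exp(0.059·90-0.5680) = 1.305
  Cl⁻ term: 0.01025·20.7^0.27·exp(0.036·90+0.049·17.1) = 1.371
  sum: 1.305 + 1.371 → r_corr = 2.676 μm/a
  mass loss = 2.676 μm/a × 8.96 g/cm³ = 23.98 g·m⁻²·a⁻¹
zinc: T>10 °C ⇒ hinge -0.071·(17.1−10) = -0.5041
  Pd branch = 0.0129·Pd^0.44·e^(0.046·RH+f) = 1.784 μm/a
  Sd branch = 0.0175·Sd^0.57·e^(0.008·RH+0.085·T) = 0.8651 μm/a
  sum: 1.784 + 0.8651 → r_corr = 2.649 μm/a
  mass loss = 2.649 μm/a × 7.14 g/cm³ = 18.91 g·m⁻²·a⁻¹
Ordering by g·m⁻²·a⁻¹: copper (24) > zinc (18.9)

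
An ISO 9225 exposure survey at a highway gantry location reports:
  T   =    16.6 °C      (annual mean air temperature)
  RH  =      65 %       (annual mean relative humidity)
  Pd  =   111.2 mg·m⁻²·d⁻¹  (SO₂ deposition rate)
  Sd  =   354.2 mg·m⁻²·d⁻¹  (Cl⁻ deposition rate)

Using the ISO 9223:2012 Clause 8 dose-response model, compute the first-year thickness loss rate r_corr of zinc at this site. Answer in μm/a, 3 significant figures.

r_corr = 4.70 μm/a

zinc: temperature factor f = -0.071·(6.6) = -0.4686
  Pd branch = 0.0129·Pd^0.44·e^(0.046·RH+f) = 1.276 μm/a
  Cl⁻ term: 0.0175·354.2^0.57·exp(0.008·65+0.085·16.6) = 3.426
  sum: 1.276 + 3.426 → r_corr = 4.702 μm/a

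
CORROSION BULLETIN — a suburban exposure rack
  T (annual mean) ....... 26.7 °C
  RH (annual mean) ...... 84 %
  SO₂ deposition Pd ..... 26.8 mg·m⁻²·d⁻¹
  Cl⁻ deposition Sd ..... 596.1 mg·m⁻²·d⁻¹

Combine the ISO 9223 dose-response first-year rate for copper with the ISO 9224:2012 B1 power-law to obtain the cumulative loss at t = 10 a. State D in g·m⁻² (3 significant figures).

D(10) = 202 g·m⁻²

copper: f(T) = -0.080·(T−10) [T>10 °C] = -1.3360
  Pd branch = 0.0053·Pd^0.26·e^(0.059·RH+f) = 0.4653 μm/a
  Sd branch = 0.01025·Sd^0.27·e^(0.036·RH+0.049·T) = 4.381 μm/a
  r_corr = 0.4653 + 4.381 = 4.846 μm/a
Power-law: D(10) = r_corr · 10^0.667
  D(10) = 4.846 × 10^0.667 = 4.846 × 4.645 = 22.51 μm
  Mass loss = 22.51 μm × 8.96 g/cm³ = 201.7 g·m⁻²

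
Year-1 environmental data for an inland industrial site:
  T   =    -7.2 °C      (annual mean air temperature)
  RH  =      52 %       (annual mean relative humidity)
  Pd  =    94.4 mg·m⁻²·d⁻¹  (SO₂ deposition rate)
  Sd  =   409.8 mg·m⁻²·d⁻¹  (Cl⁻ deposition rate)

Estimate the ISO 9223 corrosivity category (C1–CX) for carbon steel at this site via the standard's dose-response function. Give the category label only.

C2

carbon steel: T≤10 °C ⇒ hinge +0.150·(-7.2−10) = -2.5800
  sulphur-dioxide contribution → 4.038 μm/a
  chloride contribution → 17.72 μm/a
  total first-year rate 21.76 μm/a
ISO 9223 Table 2 (carbon steel): 1.3 < 21.8 ≤ 25 μm/a ⇒ C2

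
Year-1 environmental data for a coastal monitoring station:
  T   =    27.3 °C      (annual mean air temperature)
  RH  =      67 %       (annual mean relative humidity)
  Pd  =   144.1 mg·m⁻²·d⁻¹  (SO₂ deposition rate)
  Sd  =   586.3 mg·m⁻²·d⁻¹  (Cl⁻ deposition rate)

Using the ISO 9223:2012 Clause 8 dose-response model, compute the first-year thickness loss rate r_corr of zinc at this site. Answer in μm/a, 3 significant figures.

zinc: T>10 °C ⇒ hinge -0.071·(27.3−10) = -1.2283
  Pd branch = 0.0129·Pd^0.44·e^(0.046·RH+f) = 0.7336 μm/a
  Sd branch = 0.0175·Sd^0.57·e^(0.008·RH+0.085·T) = 11.52 μm/a
  sum: 0.7336 + 11.52 → r_corr = 12.25 μm/a

r_corr = 12.3 μm/a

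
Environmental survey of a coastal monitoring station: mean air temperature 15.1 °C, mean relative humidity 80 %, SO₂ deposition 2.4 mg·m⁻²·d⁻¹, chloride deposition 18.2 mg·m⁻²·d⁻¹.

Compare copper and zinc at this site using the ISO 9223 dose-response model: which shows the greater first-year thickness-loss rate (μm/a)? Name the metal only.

copper

copper: f(T) = -0.080·(T−10) [T>10 °C] = -0.4080
  SO₂ term: 0.0053·2.4^0.26·exp(0.059·80-0.4080) = 0.4964
  Cl⁻ term: 0.01025·18.2^0.27·exp(0.036·80+0.049·15.1) = 0.8376
  sum: 0.4964 + 0.8376 → r_corr = 1.334 μm/a
zinc: f(T) = -0.071·(T−10) [T>10 °C] = -0.3621
  SO₂ term: 0.0129·2.4^0.44·exp(0.046·80-0.3621) = 0.5234
  Cl⁻ term: 0.0175·18.2^0.57·exp(0.008·80+0.085·15.1) = 0.6261
  r_corr = 0.5234 + 0.6261 = 1.149 μm/a
Ordering by μm/a: copper (1.33) > zinc (1.15)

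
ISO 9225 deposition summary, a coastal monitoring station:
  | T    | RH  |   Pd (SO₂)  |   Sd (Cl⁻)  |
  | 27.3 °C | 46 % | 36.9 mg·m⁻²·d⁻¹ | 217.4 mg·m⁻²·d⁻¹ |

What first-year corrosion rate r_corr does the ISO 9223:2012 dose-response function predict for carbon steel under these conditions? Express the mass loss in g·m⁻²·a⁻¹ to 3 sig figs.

r_corr = 396 g·m⁻²·a⁻¹

carbon steel: T>10 °C ⇒ hinge -0.054·(27.3−10) = -0.9342
  Pd branch = 1.77·Pd^0.52·e^(0.02·RH+f) = 11.39 μm/a
  Sd branch = 0.102·Sd^0.62·e^(0.033·RH+0.04·T) = 39.01 μm/a
  sum: 11.39 + 39.01 → r_corr = 50.41 μm/a
Convert to mass loss: 50.41 μm/a × 7.85 g/cm³ = 395.7 g·m⁻²·a⁻¹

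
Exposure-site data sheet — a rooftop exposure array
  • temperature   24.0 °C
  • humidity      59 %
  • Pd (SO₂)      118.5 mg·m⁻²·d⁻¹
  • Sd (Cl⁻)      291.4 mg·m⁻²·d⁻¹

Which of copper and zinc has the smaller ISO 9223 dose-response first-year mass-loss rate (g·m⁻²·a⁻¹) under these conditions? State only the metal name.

copper

copper: f(T) = -0.080·(T−10) [T>10 °C] = -1.1200
  Pd branch = 0.0053·Pd^0.26·e^(0.059·RH+f) = 0.1945 μm/a
  Cl⁻ term: 0.01025·291.4^0.27·exp(0.036·59+0.049·24.0) = 1.286
  r_corr = 0.1945 + 1.286 = 1.481 μm/a
  mass loss = 1.481 μm/a × 8.96 g/cm³ = 13.27 g·m⁻²·a⁻¹
zinc: temperature factor f = -0.071·(14.0) = -0.9940
  Pd branch = 0.0129·Pd^0.44·e^(0.046·RH+f) = 0.5889 μm/a
  Sd branch = 0.0175·Sd^0.57·e^(0.008·RH+0.085·T) = 5.48 μm/a
  r_corr = 0.5889 + 5.48 = 6.068 μm/a
  mass loss = 6.068 μm/a × 7.14 g/cm³ = 43.33 g·m⁻²·a⁻¹
Ordering by g·m⁻²·a⁻¹: zinc (43.3) > copper (13.3)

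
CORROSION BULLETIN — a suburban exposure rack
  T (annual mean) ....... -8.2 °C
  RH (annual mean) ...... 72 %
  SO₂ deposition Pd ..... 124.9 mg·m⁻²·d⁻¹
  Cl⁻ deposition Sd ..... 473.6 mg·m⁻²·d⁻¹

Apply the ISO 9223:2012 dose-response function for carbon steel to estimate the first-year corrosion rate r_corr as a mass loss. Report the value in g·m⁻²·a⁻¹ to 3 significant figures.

carbon steel: temperature factor f = +0.150·(-18.2) = -2.7300
  Pd branch = 1.77·Pd^0.52·e^(0.02·RH+f) = 5.997 μm/a
  Sd branch = 0.102·Sd^0.62·e^(0.033·RH+0.04·T) = 36.04 μm/a
  r_corr = 5.997 + 36.04 = 42.04 μm/a
Convert to mass loss: 42.04 μm/a × 7.85 g/cm³ = 330 g·m⁻²·a⁻¹

r_corr = 330 g·m⁻²·a⁻¹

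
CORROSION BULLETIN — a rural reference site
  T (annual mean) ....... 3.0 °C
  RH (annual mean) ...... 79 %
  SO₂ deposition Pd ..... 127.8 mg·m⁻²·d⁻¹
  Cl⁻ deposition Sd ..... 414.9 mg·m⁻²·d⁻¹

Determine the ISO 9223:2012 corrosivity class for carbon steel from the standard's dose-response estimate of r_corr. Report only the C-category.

C5

carbon steel: temperature factor f = +0.150·(-7.0) = -1.0500
  Pd branch = 1.77·Pd^0.52·e^(0.02·RH+f) = 37.46 μm/a
  Sd branch = 0.102·Sd^0.62·e^(0.033·RH+0.04·T) = 65.47 μm/a
  sum: 37.46 + 65.47 → r_corr = 102.9 μm/a
ISO 9223 Table 2 (carbon steel): 80 < 103 ≤ 200 μm/a ⇒ C5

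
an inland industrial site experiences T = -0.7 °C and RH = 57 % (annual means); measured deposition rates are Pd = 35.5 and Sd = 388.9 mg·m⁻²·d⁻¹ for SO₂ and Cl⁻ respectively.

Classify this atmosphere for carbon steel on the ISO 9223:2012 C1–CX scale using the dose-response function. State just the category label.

C3

carbon steel: temperature factor f = +0.150·(-10.7) = -1.6050
  SO₂ term: 1.77·35.5^0.52·exp(0.02·57-1.6050) = 7.115
  Sd branch = 0.102·Sd^0.62·e^(0.033·RH+0.04·T) = 26.25 μm/a
  sum: 7.115 + 26.25 → r_corr = 33.36 μm/a
Category bounds: 25…50 μm/a bracket r_corr ⇒ C3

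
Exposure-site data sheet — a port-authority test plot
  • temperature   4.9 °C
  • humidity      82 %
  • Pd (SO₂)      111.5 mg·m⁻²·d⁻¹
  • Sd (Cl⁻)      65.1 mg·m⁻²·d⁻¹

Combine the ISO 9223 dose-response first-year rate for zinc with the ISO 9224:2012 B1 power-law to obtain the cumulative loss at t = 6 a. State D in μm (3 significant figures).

D(6) = 18.1 μm

zinc: f(T) = +0.038·(T−10) [T≤10 °C] = -0.1938
  SO₂ term: 0.0129·111.5^0.44·exp(0.046·82-0.1938) = 3.676
  Cl⁻ term: 0.0175·65.1^0.57·exp(0.008·82+0.085·4.9) = 0.5528
  sum: 3.676 + 0.5528 → r_corr = 4.229 μm/a
Long-term exponent b (ISO 9224 Table 2, B1) = 0.813
  D(6) = 4.229 × 6^0.813 = 4.229 × 4.292 = 18.15 μm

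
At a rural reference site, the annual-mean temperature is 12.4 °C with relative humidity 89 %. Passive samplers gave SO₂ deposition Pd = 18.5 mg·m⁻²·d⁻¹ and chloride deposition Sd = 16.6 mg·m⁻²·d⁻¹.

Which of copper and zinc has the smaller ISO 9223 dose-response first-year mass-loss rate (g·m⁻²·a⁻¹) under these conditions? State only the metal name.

zinc

copper: T>10 °C ⇒ hinge -0.080·(12.4−10) = -0.1920
  SO₂ term: 0.0053·18.5^0.26·exp(0.059·89-0.1920) = 1.782
  Cl⁻ term: 0.01025·16.6^0.27·exp(0.036·89+0.049·12.4) = 0.9897
  r_corr = 1.782 + 0.9897 = 2.771 μm/a
  mass loss = 2.771 μm/a × 8.96 g/cm³ = 24.83 g·m⁻²·a⁻¹
zinc: temperature factor f = -0.071·(2.4) = -0.1704
  SO₂ term: 0.0129·18.5^0.44·exp(0.046·89-0.1704) = 2.356
  Sd branch = 0.0175·Sd^0.57·e^(0.008·RH+0.085·T) = 0.5075 μm/a
  sum: 2.356 + 0.5075 → r_corr = 2.863 μm/a
  mass loss = 2.863 μm/a × 7.14 g/cm³ = 20.44 g·m⁻²·a⁻¹
Ordering by g·m⁻²·a⁻¹: copper (24.8) > zinc (20.4)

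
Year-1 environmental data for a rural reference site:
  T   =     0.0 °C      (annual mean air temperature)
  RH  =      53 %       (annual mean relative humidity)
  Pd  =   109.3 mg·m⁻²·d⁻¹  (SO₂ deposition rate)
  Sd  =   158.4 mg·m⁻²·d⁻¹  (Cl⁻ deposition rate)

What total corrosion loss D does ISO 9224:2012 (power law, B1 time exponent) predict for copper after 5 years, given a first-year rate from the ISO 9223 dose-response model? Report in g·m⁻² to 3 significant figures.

copper: T≤10 °C ⇒ hinge +0.126·(0.0−10) = -1.2600
  Pd branch = 0.0053·Pd^0.26·e^(0.059·RH+f) = 0.1162 μm/a
  Cl⁻ term: 0.01025·158.4^0.27·exp(0.036·53+0.049·0.0) = 0.2712
  sum: 0.1162 + 0.2712 → r_corr = 0.3874 μm/a
Power-law: D(5) = r_corr · 5^0.667
  D(5) = 0.3874 × 5^0.667 = 0.3874 × 2.926 = 1.133 μm
  Mass loss = 1.133 μm × 8.96 g/cm³ = 10.15 g·m⁻²

D(5) = 10.2 g·m⁻²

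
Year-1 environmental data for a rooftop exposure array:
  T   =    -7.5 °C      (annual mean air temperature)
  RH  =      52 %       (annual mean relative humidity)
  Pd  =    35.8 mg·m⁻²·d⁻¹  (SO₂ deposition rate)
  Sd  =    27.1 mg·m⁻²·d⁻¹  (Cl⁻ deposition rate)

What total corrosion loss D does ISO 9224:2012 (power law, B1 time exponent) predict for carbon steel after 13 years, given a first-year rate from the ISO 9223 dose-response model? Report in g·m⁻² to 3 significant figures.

carbon steel: f(T) = +0.150·(T−10) [T≤10 °C] = -2.6250
  SO₂ term: 1.77·35.8^0.52·exp(0.02·52-2.6250) = 2.332
  Sd branch = 0.102·Sd^0.62·e^(0.033·RH+0.04·T) = 3.251 μm/a
  r_corr = 2.332 + 3.251 = 5.582 μm/a
ISO 9224: D(t) = r_corr · t^b with b = 0.523 (carbon steel, B1)
  D(13) = 5.582 × 13^0.523 = 5.582 × 3.825 = 21.35 μm
  Mass loss = 21.35 μm × 7.85 g/cm³ = 167.6 g·m⁻²

D(13) = 168 g·m⁻²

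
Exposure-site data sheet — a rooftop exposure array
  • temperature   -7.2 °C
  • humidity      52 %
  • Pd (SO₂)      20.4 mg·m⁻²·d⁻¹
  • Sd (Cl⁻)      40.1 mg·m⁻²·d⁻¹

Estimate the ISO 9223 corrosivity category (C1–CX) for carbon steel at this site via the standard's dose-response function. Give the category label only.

carbon steel: T≤10 °C ⇒ hinge +0.150·(-7.2−10) = -2.5800
  sulphur-dioxide contribution → 1.82 μm/a
  chloride contribution → 4.195 μm/a
  ⇒ r_corr(carbon steel) = 6.015 μm/a
Category bounds: 1.3…25 μm/a bracket r_corr ⇒ C2

C2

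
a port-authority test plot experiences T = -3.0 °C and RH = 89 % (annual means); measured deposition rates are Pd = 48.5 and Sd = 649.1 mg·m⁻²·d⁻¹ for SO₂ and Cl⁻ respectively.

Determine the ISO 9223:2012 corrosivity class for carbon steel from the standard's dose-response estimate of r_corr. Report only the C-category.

C5

carbon steel: temperature factor f = +0.150·(-13.0) = -1.9500
  SO₂ term: 1.77·48.5^0.52·exp(0.02·89-1.9500) = 11.24
  Sd branch = 0.102·Sd^0.62·e^(0.033·RH+0.04·T) = 94.55 μm/a
  r_corr = 11.24 + 94.55 = 105.8 μm/a
Category bounds: 80…200 μm/a bracket r_corr ⇒ C5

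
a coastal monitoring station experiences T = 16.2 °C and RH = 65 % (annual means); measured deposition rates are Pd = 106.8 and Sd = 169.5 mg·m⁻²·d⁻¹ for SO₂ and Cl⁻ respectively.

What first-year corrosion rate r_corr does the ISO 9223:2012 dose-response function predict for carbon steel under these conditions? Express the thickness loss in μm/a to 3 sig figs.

r_corr = 92.9 μm/a

carbon steel: temperature factor f = -0.054·(6.2) = -0.3348
  Pd branch = 1.77·Pd^0.52·e^(0.02·RH+f) = 52.72 μm/a
  Sd branch = 0.102·Sd^0.62·e^(0.033·RH+0.04·T) = 40.15 μm/a
  sum: 52.72 + 40.15 → r_corr = 92.87 μm/a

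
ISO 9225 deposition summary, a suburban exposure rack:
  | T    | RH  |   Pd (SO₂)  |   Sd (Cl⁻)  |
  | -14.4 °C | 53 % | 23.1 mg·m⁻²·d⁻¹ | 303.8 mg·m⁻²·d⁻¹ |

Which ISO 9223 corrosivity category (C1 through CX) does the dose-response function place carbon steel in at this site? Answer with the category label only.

C2

carbon steel: f(T) = +0.150·(T−10) [T≤10 °C] = -3.6600
  sulphur-dioxide contribution → 0.6728 μm/a
  chloride contribution → 11.41 μm/a
  total first-year rate 12.08 μm/a
12.1 μm/a falls in (1.3, 25] for carbon steel → category C2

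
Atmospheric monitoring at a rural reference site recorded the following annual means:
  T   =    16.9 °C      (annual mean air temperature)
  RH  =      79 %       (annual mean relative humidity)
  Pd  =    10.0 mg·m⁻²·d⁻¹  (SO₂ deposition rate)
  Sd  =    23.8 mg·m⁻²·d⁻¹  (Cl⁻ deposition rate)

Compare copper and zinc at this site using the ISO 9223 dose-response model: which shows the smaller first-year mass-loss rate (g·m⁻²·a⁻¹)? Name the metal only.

zinc

copper: temperature factor f = -0.080·(6.9) = -0.5520
  SO₂ term: 0.0053·10.0^0.26·exp(0.059·79-0.5520) = 0.5872
  Cl⁻ term: 0.01025·23.8^0.27·exp(0.036·79+0.049·16.9) = 0.9488
  sum: 0.5872 + 0.9488 → r_corr = 1.536 μm/a
  mass loss = 1.536 μm/a × 8.96 g/cm³ = 13.76 g·m⁻²·a⁻¹
zinc: temperature factor f = -0.071·(6.9) = -0.4899
  Pd branch = 0.0129·Pd^0.44·e^(0.046·RH+f) = 0.8242 μm/a
  Cl⁻ term: 0.0175·23.8^0.57·exp(0.008·79+0.085·16.9) = 0.8434
  sum: 0.8242 + 0.8434 → r_corr = 1.668 μm/a
  mass loss = 1.668 μm/a × 7.14 g/cm³ = 11.91 g·m⁻²·a⁻¹
Ordering by g·m⁻²·a⁻¹: copper (13.8) > zinc (11.9)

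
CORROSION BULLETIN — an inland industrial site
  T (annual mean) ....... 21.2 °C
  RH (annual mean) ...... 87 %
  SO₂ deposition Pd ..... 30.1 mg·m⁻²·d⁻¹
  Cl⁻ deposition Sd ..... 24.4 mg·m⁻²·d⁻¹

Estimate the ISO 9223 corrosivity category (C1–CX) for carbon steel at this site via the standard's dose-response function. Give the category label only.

carbon steel: T>10 °C ⇒ hinge -0.054·(21.2−10) = -0.6048
  SO₂ term: 1.77·30.1^0.52·exp(0.02·87-0.6048) = 32.35
  Cl⁻ term: 0.102·24.4^0.62·exp(0.033·87+0.04·21.2) = 30.47
  sum: 32.35 + 30.47 → r_corr = 62.82 μm/a
62.8 μm/a falls in (50, 80] for carbon steel → category C4

C4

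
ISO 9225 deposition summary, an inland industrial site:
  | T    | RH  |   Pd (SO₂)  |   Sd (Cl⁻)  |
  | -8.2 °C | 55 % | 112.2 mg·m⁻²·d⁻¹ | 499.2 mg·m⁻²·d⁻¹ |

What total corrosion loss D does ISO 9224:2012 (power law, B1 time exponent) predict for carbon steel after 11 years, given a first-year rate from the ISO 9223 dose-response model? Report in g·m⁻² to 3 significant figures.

carbon steel: T≤10 °C ⇒ hinge +0.150·(-8.2−10) = -2.7300
  sulphur-dioxide contribution → 4.037 μm/a
  chloride contribution → 21.25 μm/a
  ⇒ r_corr(carbon steel) = 25.29 μm/a
Power-law: D(11) = r_corr · 11^0.523
  D(11) = 25.29 × 11^0.523 = 25.29 × 3.505 = 88.62 μm
  Mass loss = 88.62 μm × 7.85 g/cm³ = 695.6 g·m⁻²

D(11) = 696 g·m⁻²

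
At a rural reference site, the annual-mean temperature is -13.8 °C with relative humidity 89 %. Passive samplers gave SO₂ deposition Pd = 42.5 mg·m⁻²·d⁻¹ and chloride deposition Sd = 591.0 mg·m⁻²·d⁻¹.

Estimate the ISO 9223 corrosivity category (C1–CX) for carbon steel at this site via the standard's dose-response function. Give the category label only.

C4

carbon steel: T≤10 °C ⇒ hinge +0.150·(-13.8−10) = -3.5700
  Pd branch = 1.77·Pd^0.52·e^(0.02·RH+f) = 2.077 μm/a
  Cl⁻ term: 0.102·591.0^0.62·exp(0.033·89+0.04·-13.8) = 57.91
  r_corr = 2.077 + 57.91 = 59.99 μm/a
60 μm/a falls in (50, 80] for carbon steel → category C4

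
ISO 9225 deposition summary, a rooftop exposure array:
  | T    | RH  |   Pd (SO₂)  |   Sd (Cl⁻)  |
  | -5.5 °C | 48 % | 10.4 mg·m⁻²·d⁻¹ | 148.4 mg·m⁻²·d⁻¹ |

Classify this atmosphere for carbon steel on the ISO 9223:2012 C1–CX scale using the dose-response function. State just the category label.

C2

carbon steel: T≤10 °C ⇒ hinge +0.150·(-5.5−10) = -2.3250
  sulphur-dioxide contribution → 1.528 μm/a
  chloride contribution → 8.857 μm/a
  ⇒ r_corr(carbon steel) = 10.38 μm/a
Category bounds: 1.3…25 μm/a bracket r_corr ⇒ C2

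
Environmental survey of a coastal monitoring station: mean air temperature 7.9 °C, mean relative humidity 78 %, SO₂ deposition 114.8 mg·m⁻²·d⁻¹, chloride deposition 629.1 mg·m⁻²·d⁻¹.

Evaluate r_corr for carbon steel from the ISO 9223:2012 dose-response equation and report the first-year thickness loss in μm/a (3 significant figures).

carbon steel: temperature factor f = +0.150·(-2.1) = -0.3150
  Pd branch = 1.77·Pd^0.52·e^(0.02·RH+f) = 72.42 μm/a
  Cl⁻ term: 0.102·629.1^0.62·exp(0.033·78+0.04·7.9) = 99.75
  r_corr = 72.42 + 99.75 = 172.2 μm/a

r_corr = 172 μm/a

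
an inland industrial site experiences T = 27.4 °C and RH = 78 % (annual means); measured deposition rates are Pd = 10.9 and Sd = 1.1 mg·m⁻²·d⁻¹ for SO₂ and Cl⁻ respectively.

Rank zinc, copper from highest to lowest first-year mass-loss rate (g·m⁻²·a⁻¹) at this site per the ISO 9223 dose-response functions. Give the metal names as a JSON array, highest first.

zinc: T>10 °C ⇒ hinge -0.071·(27.4−10) = -1.2354
  sulphur-dioxide contribution → 0.388 μm/a
  chloride contribution → 0.3541 μm/a
  total first-year rate 0.742 μm/a
  mass loss = 0.742 μm/a × 7.14 g/cm³ = 5.298 g·m⁻²·a⁻¹
copper: temperature factor f = -0.080·(17.4) = -1.3920
  sulphur-dioxide contribution → 0.2444 μm/a
  chloride contribution → 0.6675 μm/a
  ⇒ r_corr(copper) = 0.9119 μm/a
  mass loss = 0.9119 μm/a × 8.96 g/cm³ = 8.171 g·m⁻²·a⁻¹
Ordering by g·m⁻²·a⁻¹: copper (8.17) > zinc (5.3)

["copper", "zinc"]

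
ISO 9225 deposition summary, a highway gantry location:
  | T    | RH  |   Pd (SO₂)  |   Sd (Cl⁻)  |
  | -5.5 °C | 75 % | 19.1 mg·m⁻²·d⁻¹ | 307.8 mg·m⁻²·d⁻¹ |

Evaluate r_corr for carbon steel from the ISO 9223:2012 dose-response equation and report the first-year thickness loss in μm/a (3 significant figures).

r_corr = 37.5 μm/a

carbon steel: f(T) = +0.150·(T−10) [T≤10 °C] = -2.3250
  sulphur-dioxide contribution → 3.596 μm/a
  chloride contribution → 33.94 μm/a
  ⇒ r_corr(carbon steel) = 37.53 μm/a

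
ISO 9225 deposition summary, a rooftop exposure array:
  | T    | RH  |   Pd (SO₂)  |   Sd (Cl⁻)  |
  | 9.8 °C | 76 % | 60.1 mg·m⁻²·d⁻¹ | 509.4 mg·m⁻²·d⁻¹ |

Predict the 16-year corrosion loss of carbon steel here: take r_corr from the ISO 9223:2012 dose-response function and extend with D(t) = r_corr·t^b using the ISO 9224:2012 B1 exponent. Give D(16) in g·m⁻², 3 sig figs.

D(16) = 5.17e+03 g·m⁻²

carbon steel: f(T) = +0.150·(T−10) [T≤10 °C] = -0.0300
  Pd branch = 1.77·Pd^0.52·e^(0.02·RH+f) = 66.08 μm/a
  Sd branch = 0.102·Sd^0.62·e^(0.033·RH+0.04·T) = 88.4 μm/a
  sum: 66.08 + 88.4 → r_corr = 154.5 μm/a
Long-term exponent b (ISO 9224 Table 2, B1) = 0.523
  D(16) = 154.5 × 16^0.523 = 154.5 × 4.263 = 658.6 μm
  Mass loss = 658.6 μm × 7.85 g/cm³ = 5170 g·m⁻²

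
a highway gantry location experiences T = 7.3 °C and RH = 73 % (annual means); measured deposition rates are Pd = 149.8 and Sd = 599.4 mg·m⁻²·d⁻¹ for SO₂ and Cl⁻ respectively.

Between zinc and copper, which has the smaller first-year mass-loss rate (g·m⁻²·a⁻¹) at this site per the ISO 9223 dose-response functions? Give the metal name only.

copper

zinc: T≤10 °C ⇒ hinge +0.038·(7.3−10) = -0.1026
  Pd branch = 0.0129·Pd^0.44·e^(0.046·RH+f) = 3.031 μm/a
  Sd branch = 0.0175·Sd^0.57·e^(0.008·RH+0.085·T) = 2.236 μm/a
  sum: 3.031 + 2.236 → r_corr = 5.267 μm/a
  mass loss = 5.267 μm/a × 7.14 g/cm³ = 37.61 g·m⁻²·a⁻¹
copper: f(T) = +0.126·(T−10) [T≤10 °C] = -0.3402
  Pd branch = 0.0053·Pd^0.26·e^(0.059·RH+f) = 1.03 μm/a
  Sd branch = 0.01025·Sd^0.27·e^(0.036·RH+0.049·T) = 1.141 μm/a
  sum: 1.03 + 1.141 → r_corr = 2.171 μm/a
  mass loss = 2.171 μm/a × 8.96 g/cm³ = 19.45 g·m⁻²·a⁻¹
Ordering by g·m⁻²·a⁻¹: zinc (37.6) > copper (19.5)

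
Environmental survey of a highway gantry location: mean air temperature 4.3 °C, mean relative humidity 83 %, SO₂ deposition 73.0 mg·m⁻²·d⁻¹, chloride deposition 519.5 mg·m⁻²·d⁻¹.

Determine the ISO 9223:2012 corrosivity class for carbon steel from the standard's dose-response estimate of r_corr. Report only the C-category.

carbon steel: temperature factor f = +0.150·(-5.7) = -0.8550
  sulphur-dioxide contribution → 36.86 μm/a
  chloride contribution → 90.47 μm/a
  total first-year rate 127.3 μm/a
Category bounds: 80…200 μm/a bracket r_corr ⇒ C5

C5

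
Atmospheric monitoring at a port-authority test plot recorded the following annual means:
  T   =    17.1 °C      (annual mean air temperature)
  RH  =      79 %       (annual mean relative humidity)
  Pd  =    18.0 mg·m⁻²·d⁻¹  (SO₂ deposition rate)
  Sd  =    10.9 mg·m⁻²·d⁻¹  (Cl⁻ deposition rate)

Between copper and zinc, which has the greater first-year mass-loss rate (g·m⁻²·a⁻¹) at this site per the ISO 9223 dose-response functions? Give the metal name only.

copper

copper: f(T) = -0.080·(T−10) [T>10 °C] = -0.5680
  Pd branch = 0.0053·Pd^0.26·e^(0.059·RH+f) = 0.6733 μm/a
  Sd branch = 0.01025·Sd^0.27·e^(0.036·RH+0.049·T) = 0.776 μm/a
  r_corr = 0.6733 + 0.776 = 1.449 μm/a
  mass loss = 1.449 μm/a × 8.96 g/cm³ = 12.99 g·m⁻²·a⁻¹
zinc: T>10 °C ⇒ hinge -0.071·(17.1−10) = -0.5041
  Pd branch = 0.0129·Pd^0.44·e^(0.046·RH+f) = 1.052 μm/a
  Cl⁻ term: 0.0175·10.9^0.57·exp(0.008·79+0.085·17.1) = 0.5497
  r_corr = 1.052 + 0.5497 = 1.602 μm/a
  mass loss = 1.602 μm/a × 7.14 g/cm³ = 11.44 g·m⁻²·a⁻¹
Ordering by g·m⁻²·a⁻¹: copper (13) > zinc (11.4)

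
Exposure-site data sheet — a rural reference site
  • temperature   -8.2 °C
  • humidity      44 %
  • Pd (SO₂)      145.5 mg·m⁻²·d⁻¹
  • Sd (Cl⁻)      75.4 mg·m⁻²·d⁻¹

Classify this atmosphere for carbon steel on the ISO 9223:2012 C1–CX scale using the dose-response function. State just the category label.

C2

carbon steel: f(T) = +0.150·(T−10) [T≤10 °C] = -2.7300
  SO₂ term: 1.77·145.5^0.52·exp(0.02·44-2.7300) = 3.709
  Sd branch = 0.102·Sd^0.62·e^(0.033·RH+0.04·T) = 4.578 μm/a
  r_corr = 3.709 + 4.578 = 8.287 μm/a
ISO 9223 Table 2 (carbon steel): 1.3 < 8.29 ≤ 25 μm/a ⇒ C2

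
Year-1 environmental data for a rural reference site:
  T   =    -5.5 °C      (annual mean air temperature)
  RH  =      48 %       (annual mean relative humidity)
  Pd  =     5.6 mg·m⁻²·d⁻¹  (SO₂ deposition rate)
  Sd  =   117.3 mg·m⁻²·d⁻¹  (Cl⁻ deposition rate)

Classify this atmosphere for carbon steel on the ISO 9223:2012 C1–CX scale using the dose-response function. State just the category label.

C2

carbon steel: T≤10 °C ⇒ hinge +0.150·(-5.5−10) = -2.3250
  sulphur-dioxide contribution → 1.107 μm/a
  chloride contribution → 7.655 μm/a
  total first-year rate 8.762 μm/a
Category bounds: 1.3…25 μm/a bracket r_corr ⇒ C2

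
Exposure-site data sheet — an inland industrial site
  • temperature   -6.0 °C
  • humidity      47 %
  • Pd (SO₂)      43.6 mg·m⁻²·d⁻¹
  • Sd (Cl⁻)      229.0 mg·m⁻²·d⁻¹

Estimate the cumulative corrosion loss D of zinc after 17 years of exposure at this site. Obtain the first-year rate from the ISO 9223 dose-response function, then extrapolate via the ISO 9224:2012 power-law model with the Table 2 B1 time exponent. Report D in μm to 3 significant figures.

zinc: temperature factor f = +0.038·(-16.0) = -0.6080
  sulphur-dioxide contribution → 0.3213 μm/a
  chloride contribution → 0.3388 μm/a
  ⇒ r_corr(zinc) = 0.6601 μm/a
Power-law: D(17) = r_corr · 17^0.813
  D(17) = 0.6601 × 17^0.813 = 0.6601 × 10.01 = 6.606 μm

D(17) = 6.61 μm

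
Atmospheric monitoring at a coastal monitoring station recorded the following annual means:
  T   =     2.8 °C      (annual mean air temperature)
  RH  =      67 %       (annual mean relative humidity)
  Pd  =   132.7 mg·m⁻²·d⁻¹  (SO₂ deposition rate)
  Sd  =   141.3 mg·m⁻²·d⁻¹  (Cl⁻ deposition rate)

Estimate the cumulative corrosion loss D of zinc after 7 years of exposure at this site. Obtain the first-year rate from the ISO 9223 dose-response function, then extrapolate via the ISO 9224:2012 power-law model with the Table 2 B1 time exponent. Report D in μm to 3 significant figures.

zinc: T≤10 °C ⇒ hinge +0.038·(2.8−10) = -0.2736
  sulphur-dioxide contribution → 1.838 μm/a
  chloride contribution → 0.6379 μm/a
  total first-year rate 2.476 μm/a
ISO 9224: D(t) = r_corr · t^b with b = 0.813 (zinc, B1)
  D(7) = 2.476 × 7^0.813 = 2.476 × 4.865 = 12.04 μm

D(7) = 12.0 μm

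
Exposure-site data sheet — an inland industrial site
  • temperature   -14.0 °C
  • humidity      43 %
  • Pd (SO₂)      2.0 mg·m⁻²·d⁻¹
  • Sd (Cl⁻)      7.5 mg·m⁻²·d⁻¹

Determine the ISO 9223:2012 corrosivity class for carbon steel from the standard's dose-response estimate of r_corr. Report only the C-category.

carbon steel: temperature factor f = +0.150·(-24.0) = -3.6000
  sulphur-dioxide contribution → 0.1639 μm/a
  chloride contribution → 0.8398 μm/a
  ⇒ r_corr(carbon steel) = 1.004 μm/a
ISO 9223 Table 2 (carbon steel): 0 < 1 ≤ 1.3 μm/a ⇒ C1

C1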